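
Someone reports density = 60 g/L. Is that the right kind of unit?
Yes

density has SI base units: kg / m^3
g/L reduces to the same SI base units, so it is a valid unit for density.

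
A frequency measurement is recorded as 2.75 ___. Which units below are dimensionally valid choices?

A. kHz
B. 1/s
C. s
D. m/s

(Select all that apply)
A, B

frequency has SI base units: 1 / s

Checking each option against 1 / s:
  A. kHz: ✓ matches
  B. 1/s: ✓ matches
  C. s: ✗ does not match
  D. m/s: ✗ does not match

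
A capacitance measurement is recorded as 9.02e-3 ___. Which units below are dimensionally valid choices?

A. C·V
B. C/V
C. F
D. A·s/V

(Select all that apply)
B, C, D

capacitance has SI base units: A^2 * s^4 / (kg * m^2)

Checking each option against A^2 * s^4 / (kg * m^2):
  A. C·V: ✗ does not match
  B. C/V: ✓ matches
  C. F: ✓ matches
  D. A·s/V: ✓ matches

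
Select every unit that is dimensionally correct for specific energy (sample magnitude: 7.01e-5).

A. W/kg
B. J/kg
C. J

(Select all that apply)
B

specific energy has SI base units: m^2 / s^2

Checking each option against m^2 / s^2:
  A. W/kg: ✗ does not match
  B. J/kg: ✓ matches
  C. J: ✗ does not match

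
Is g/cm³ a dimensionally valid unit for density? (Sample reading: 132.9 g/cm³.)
Yes

density has SI base units: kg / m^3
g/cm³ reduces to the same SI base units, so it is a valid unit for density.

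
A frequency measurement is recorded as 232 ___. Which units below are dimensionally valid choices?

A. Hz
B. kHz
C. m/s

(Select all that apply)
A, B

frequency has SI base units: 1 / s

Checking each option against 1 / s:
  A. Hz: ✓ matches
  B. kHz: ✓ matches
  C. m/s: ✗ does not match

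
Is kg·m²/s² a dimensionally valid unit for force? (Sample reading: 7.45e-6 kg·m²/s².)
No

force has SI base units: kg * m / s^2
kg·m²/s² does NOT reduce to kg * m / s^2; a valid unit for force would be e.g. N.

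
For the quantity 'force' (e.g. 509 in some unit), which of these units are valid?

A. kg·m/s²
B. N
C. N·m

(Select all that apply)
A, B

force has SI base units: kg * m / s^2

Checking each option against kg * m / s^2:
  A. kg·m/s²: ✓ matches
  B. N: ✓ matches
  C. N·m: ✗ does not match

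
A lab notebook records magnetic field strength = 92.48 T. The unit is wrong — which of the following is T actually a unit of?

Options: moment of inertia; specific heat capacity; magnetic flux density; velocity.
magnetic flux density

magnetic field strength should have units dimensionally equivalent to A / m (e.g. A/m).
The given unit 'T' reduces to kg / (A * s^2). Of the listed options, that is the dimensionality of magnetic flux density.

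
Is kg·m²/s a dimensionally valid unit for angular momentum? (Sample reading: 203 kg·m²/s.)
Yes

angular momentum has SI base units: kg * m^2 / s
kg·m²/s reduces to the same SI base units, so it is a valid unit for angular momentum.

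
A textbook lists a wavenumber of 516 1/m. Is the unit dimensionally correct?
Yes

wavenumber has SI base units: 1 / m
1/m reduces to the same SI base units, so it is a valid unit for wavenumber.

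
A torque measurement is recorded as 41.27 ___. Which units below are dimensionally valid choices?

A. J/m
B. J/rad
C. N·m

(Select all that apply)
B, C

torque has SI base units: kg * m^2 / s^2

Checking each option against kg * m^2 / s^2:
  A. J/m: ✗ does not match
  B. J/rad: ✓ matches
  C. N·m: ✓ matches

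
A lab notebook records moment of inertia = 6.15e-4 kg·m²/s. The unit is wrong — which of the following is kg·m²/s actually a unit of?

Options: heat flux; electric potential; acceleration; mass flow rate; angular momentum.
angular momentum

moment of inertia should have units dimensionally equivalent to kg * m^2 (e.g. kg·m²).
The given unit 'kg·m²/s' reduces to kg * m^2 / s. Of the listed options, that is the dimensionality of angular momentum.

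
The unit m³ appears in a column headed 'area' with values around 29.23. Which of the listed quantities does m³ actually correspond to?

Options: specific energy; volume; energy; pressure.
volume

area should have units dimensionally equivalent to m^2 (e.g. m²).
The given unit 'm³' reduces to m^3. Of the listed options, that is the dimensionality of volume.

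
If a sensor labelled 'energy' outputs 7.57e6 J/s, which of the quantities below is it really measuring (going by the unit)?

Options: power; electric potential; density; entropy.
power

energy should have units dimensionally equivalent to kg * m^2 / s^2 (e.g. J).
The given unit 'J/s' reduces to kg * m^2 / s^3. Of the listed options, that is the dimensionality of power.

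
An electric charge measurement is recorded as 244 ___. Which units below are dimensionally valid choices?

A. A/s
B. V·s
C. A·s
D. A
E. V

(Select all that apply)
C

electric charge has SI base units: A * s

Checking each option against A * s:
  A. A/s: ✗ does not match
  B. V·s: ✗ does not match
  C. A·s: ✓ matches
  D. A: ✗ does not match
  E. V: ✗ does not match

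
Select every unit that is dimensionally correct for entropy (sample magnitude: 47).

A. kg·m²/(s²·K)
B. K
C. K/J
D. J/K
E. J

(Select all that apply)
A, D

entropy has SI base units: kg * m^2 / (s^2 * K)

Checking each option against kg * m^2 / (s^2 * K):
  A. kg·m²/(s²·K): ✓ matches
  B. K: ✗ does not match
  C. K/J: ✗ does not match
  D. J/K: ✓ matches
  E. J: ✗ does not match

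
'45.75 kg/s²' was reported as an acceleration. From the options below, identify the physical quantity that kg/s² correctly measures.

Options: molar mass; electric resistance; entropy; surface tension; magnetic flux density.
surface tension

acceleration should have units dimensionally equivalent to m / s^2 (e.g. m/s²).
The given unit 'kg/s²' reduces to kg / s^2. Of the listed options, that is the dimensionality of surface tension.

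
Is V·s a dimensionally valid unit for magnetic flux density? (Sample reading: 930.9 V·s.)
No

magnetic flux density has SI base units: kg / (A * s^2)
V·s does NOT reduce to kg / (A * s^2); a valid unit for magnetic flux density would be e.g. T.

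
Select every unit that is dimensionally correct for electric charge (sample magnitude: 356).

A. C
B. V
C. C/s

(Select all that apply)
A

electric charge has SI base units: A * s

Checking each option against A * s:
  A. C: ✓ matches
  B. V: ✗ does not match
  C. C/s: ✗ does not match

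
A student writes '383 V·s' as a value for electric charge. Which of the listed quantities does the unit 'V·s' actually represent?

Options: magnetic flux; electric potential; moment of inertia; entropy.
magnetic flux

electric charge should have units dimensionally equivalent to A * s (e.g. C).
The given unit 'V·s' reduces to kg * m^2 / (A * s^2). Of the listed options, that is the dimensionality of magnetic flux.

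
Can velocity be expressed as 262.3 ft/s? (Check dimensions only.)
Yes

velocity has SI base units: m / s
ft/s reduces to the same SI base units, so it is a valid unit for velocity.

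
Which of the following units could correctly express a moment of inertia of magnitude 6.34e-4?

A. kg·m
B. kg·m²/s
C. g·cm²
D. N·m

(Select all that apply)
C

moment of inertia has SI base units: kg * m^2

Checking each option against kg * m^2:
  A. kg·m: ✗ does not match
  B. kg·m²/s: ✗ does not match
  C. g·cm²: ✓ matches
  D. N·m: ✗ does not match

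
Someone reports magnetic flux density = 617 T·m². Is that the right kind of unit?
No

magnetic flux density has SI base units: kg / (A * s^2)
T·m² does NOT reduce to kg / (A * s^2); a valid unit for magnetic flux density would be e.g. T.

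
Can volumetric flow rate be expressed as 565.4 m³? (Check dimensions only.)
No

volumetric flow rate has SI base units: m^3 / s
m³ does NOT reduce to m^3 / s; a valid unit for volumetric flow rate would be e.g. m³/s.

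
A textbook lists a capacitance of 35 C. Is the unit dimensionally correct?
No

capacitance has SI base units: A^2 * s^4 / (kg * m^2)
C does NOT reduce to A^2 * s^4 / (kg * m^2); a valid unit for capacitance would be e.g. F.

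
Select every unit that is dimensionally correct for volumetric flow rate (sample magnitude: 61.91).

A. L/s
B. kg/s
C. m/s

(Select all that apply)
A

volumetric flow rate has SI base units: m^3 / s

Checking each option against m^3 / s:
  A. L/s: ✓ matches
  B. kg/s: ✗ does not match
  C. m/s: ✗ does not match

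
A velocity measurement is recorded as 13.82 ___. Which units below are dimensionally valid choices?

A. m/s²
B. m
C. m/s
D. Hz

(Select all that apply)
C

velocity has SI base units: m / s

Checking each option against m / s:
  A. m/s²: ✗ does not match
  B. m: ✗ does not match
  C. m/s: ✓ matches
  D. Hz: ✗ does not match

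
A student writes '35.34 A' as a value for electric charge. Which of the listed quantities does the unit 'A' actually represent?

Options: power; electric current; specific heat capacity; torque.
electric current

electric charge should have units dimensionally equivalent to A * s (e.g. C).
The given unit 'A' reduces to A. Of the listed options, that is the dimensionality of electric current.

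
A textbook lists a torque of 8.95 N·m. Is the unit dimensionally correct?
Yes

torque has SI base units: kg * m^2 / s^2
N·m reduces to the same SI base units, so it is a valid unit for torque.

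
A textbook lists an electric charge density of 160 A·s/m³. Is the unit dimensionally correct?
Yes

electric charge density has SI base units: A * s / m^3
A·s/m³ reduces to the same SI base units, so it is a valid unit for electric charge density.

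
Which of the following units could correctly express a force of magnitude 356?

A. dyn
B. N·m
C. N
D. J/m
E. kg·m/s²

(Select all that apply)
A, C, D, E

force has SI base units: kg * m / s^2

Checking each option against kg * m / s^2:
  A. dyn: ✓ matches
  B. N·m: ✗ does not match
  C. N: ✓ matches
  D. J/m: ✓ matches
  E. kg·m/s²: ✓ matches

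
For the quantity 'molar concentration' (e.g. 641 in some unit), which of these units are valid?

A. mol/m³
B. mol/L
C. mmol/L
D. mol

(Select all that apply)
A, B, C

molar concentration has SI base units: mol / m^3

Checking each option against mol / m^3:
  A. mol/m³: ✓ matches
  B. mol/L: ✓ matches
  C. mmol/L: ✓ matches
  D. mol: ✗ does not match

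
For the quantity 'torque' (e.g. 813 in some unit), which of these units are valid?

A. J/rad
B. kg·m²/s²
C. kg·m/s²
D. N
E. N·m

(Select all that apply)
A, B, E

torque has SI base units: kg * m^2 / s^2

Checking each option against kg * m^2 / s^2:
  A. J/rad: ✓ matches
  B. kg·m²/s²: ✓ matches
  C. kg·m/s²: ✗ does not match
  D. N: ✗ does not match
  E. N·m: ✓ matches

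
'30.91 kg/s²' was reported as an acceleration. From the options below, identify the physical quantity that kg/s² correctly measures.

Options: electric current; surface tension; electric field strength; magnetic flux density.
surface tension

acceleration should have units dimensionally equivalent to m / s^2 (e.g. m/s²).
The given unit 'kg/s²' reduces to kg / s^2. Of the listed options, that is the dimensionality of surface tension.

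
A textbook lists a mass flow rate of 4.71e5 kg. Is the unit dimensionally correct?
No

mass flow rate has SI base units: kg / s
kg does NOT reduce to kg / s; a valid unit for mass flow rate would be e.g. kg/s.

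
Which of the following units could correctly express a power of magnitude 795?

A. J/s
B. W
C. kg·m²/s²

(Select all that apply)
A, B

power has SI base units: kg * m^2 / s^3

Checking each option against kg * m^2 / s^3:
  A. J/s: ✓ matches
  B. W: ✓ matches
  C. kg·m²/s²: ✗ does not match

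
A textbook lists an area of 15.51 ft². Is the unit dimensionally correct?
Yes

area has SI base units: m^2
ft² reduces to the same SI base units, so it is a valid unit for area.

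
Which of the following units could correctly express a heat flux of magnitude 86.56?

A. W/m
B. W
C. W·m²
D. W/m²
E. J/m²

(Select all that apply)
D

heat flux has SI base units: kg / s^3

Checking each option against kg / s^3:
  A. W/m: ✗ does not match
  B. W: ✗ does not match
  C. W·m²: ✗ does not match
  D. W/m²: ✓ matches
  E. J/m²: ✗ does not match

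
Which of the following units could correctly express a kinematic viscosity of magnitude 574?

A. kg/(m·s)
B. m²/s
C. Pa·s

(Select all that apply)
B

kinematic viscosity has SI base units: m^2 / s

Checking each option against m^2 / s:
  A. kg/(m·s): ✗ does not match
  B. m²/s: ✓ matches
  C. Pa·s: ✗ does not match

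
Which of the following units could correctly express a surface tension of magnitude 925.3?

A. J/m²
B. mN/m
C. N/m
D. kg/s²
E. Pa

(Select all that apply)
A, B, C, D

surface tension has SI base units: kg / s^2

Checking each option against kg / s^2:
  A. J/m²: ✓ matches
  B. mN/m: ✓ matches
  C. N/m: ✓ matches
  D. kg/s²: ✓ matches
  E. Pa: ✗ does not match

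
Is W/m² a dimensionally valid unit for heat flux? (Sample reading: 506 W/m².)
Yes

heat flux has SI base units: kg / s^3
W/m² reduces to the same SI base units, so it is a valid unit for heat flux.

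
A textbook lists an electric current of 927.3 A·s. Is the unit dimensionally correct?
No

electric current has SI base units: A
A·s does NOT reduce to A; a valid unit for electric current would be e.g. A.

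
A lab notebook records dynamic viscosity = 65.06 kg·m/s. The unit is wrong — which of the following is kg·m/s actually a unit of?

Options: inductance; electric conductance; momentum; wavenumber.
momentum

dynamic viscosity should have units dimensionally equivalent to kg / (m * s) (e.g. Pa·s).
The given unit 'kg·m/s' reduces to kg * m / s. Of the listed options, that is the dimensionality of momentum.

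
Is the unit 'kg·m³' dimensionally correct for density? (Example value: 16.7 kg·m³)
No

density has SI base units: kg / m^3
kg·m³ does NOT reduce to kg / m^3; a valid unit for density would be e.g. kg/m³.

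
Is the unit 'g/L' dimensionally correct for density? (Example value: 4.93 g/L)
Yes

density has SI base units: kg / m^3
g/L reduces to the same SI base units, so it is a valid unit for density.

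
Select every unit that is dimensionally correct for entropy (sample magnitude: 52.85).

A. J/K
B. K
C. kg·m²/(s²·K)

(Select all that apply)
A, C

entropy has SI base units: kg * m^2 / (s^2 * K)

Checking each option against kg * m^2 / (s^2 * K):
  A. J/K: ✓ matches
  B. K: ✗ does not match
  C. kg·m²/(s²·K): ✓ matches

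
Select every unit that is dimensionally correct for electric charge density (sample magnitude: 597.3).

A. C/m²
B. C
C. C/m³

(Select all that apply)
C

electric charge density has SI base units: A * s / m^3

Checking each option against A * s / m^3:
  A. C/m²: ✗ does not match
  B. C: ✗ does not match
  C. C/m³: ✓ matches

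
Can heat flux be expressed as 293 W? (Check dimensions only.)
No

heat flux has SI base units: kg / s^3
W does NOT reduce to kg / s^3; a valid unit for heat flux would be e.g. W/m².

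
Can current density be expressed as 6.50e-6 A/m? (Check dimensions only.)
No

current density has SI base units: A / m^2
A/m does NOT reduce to A / m^2; a valid unit for current density would be e.g. A/m².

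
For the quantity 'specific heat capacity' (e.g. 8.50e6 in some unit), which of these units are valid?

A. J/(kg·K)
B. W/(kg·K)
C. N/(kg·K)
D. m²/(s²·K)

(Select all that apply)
A, D

specific heat capacity has SI base units: m^2 / (s^2 * K)

Checking each option against m^2 / (s^2 * K):
  A. J/(kg·K): ✓ matches
  B. W/(kg·K): ✗ does not match
  C. N/(kg·K): ✗ does not match
  D. m²/(s²·K): ✓ matches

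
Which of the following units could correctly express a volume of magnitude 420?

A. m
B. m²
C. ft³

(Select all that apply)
C

volume has SI base units: m^3

Checking each option against m^3:
  A. m: ✗ does not match
  B. m²: ✗ does not match
  C. ft³: ✓ matches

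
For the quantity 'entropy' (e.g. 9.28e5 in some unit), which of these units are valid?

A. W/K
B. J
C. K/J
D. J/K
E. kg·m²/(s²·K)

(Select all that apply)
D, E

entropy has SI base units: kg * m^2 / (s^2 * K)

Checking each option against kg * m^2 / (s^2 * K):
  A. W/K: ✗ does not match
  B. J: ✗ does not match
  C. K/J: ✗ does not match
  D. J/K: ✓ matches
  E. kg·m²/(s²·K): ✓ matches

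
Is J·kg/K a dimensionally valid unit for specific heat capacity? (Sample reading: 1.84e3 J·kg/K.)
No

specific heat capacity has SI base units: m^2 / (s^2 * K)
J·kg/K does NOT reduce to m^2 / (s^2 * K); a valid unit for specific heat capacity would be e.g. J/(kg·K).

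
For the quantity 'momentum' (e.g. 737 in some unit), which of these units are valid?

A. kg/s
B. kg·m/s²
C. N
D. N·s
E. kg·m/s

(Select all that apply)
D, E

momentum has SI base units: kg * m / s

Checking each option against kg * m / s:
  A. kg/s: ✗ does not match
  B. kg·m/s²: ✗ does not match
  C. N: ✗ does not match
  D. N·s: ✓ matches
  E. kg·m/s: ✓ matches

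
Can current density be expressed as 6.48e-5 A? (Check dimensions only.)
No

current density has SI base units: A / m^2
A does NOT reduce to A / m^2; a valid unit for current density would be e.g. A/m².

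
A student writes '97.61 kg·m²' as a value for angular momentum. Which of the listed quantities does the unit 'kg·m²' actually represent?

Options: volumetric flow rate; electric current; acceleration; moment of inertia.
moment of inertia

angular momentum should have units dimensionally equivalent to kg * m^2 / s (e.g. kg·m²/s).
The given unit 'kg·m²' reduces to kg * m^2. Of the listed options, that is the dimensionality of moment of inertia.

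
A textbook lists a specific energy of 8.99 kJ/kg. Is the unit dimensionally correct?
Yes

specific energy has SI base units: m^2 / s^2
kJ/kg reduces to the same SI base units, so it is a valid unit for specific energy.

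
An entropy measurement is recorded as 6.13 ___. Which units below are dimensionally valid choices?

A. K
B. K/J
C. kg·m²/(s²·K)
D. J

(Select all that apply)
C

entropy has SI base units: kg * m^2 / (s^2 * K)

Checking each option against kg * m^2 / (s^2 * K):
  A. K: ✗ does not match
  B. K/J: ✗ does not match
  C. kg·m²/(s²·K): ✓ matches
  D. J: ✗ does not match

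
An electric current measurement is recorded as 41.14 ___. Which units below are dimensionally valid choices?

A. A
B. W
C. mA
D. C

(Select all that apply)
A, C

electric current has SI base units: A

Checking each option against A:
  A. A: ✓ matches
  B. W: ✗ does not match
  C. mA: ✓ matches
  D. C: ✗ does not match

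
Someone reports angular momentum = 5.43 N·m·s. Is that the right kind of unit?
Yes

angular momentum has SI base units: kg * m^2 / s
N·m·s reduces to the same SI base units, so it is a valid unit for angular momentum.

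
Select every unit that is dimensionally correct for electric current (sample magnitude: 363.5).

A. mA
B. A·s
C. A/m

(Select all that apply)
A

electric current has SI base units: A

Checking each option against A:
  A. mA: ✓ matches
  B. A·s: ✗ does not match
  C. A/m: ✗ does not match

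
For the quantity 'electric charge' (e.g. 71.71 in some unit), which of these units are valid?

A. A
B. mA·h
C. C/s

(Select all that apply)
B

electric charge has SI base units: A * s

Checking each option against A * s:
  A. A: ✗ does not match
  B. mA·h: ✓ matches
  C. C/s: ✗ does not match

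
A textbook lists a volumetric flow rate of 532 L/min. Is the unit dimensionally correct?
Yes

volumetric flow rate has SI base units: m^3 / s
L/min reduces to the same SI base units, so it is a valid unit for volumetric flow rate.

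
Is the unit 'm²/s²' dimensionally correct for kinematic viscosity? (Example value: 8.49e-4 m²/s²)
No

kinematic viscosity has SI base units: m^2 / s
m²/s² does NOT reduce to m^2 / s; a valid unit for kinematic viscosity would be e.g. m²/s.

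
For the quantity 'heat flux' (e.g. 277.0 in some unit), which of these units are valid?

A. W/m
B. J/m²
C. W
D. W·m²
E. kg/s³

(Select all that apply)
E

heat flux has SI base units: kg / s^3

Checking each option against kg / s^3:
  A. W/m: ✗ does not match
  B. J/m²: ✗ does not match
  C. W: ✗ does not match
  D. W·m²: ✗ does not match
  E. kg/s³: ✓ matches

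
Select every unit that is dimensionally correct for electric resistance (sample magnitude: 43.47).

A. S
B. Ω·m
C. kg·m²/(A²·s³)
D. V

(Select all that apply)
C

electric resistance has SI base units: kg * m^2 / (A^2 * s^3)

Checking each option against kg * m^2 / (A^2 * s^3):
  A. S: ✗ does not match
  B. Ω·m: ✗ does not match
  C. kg·m²/(A²·s³): ✓ matches
  D. V: ✗ does not match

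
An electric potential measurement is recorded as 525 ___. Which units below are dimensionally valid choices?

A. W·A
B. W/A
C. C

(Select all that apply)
B

electric potential has SI base units: kg * m^2 / (A * s^3)

Checking each option against kg * m^2 / (A * s^3):
  A. W·A: ✗ does not match
  B. W/A: ✓ matches
  C. C: ✗ does not match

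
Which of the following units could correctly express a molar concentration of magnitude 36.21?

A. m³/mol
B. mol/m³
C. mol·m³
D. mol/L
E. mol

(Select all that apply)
B, D

molar concentration has SI base units: mol / m^3

Checking each option against mol / m^3:
  A. m³/mol: ✗ does not match
  B. mol/m³: ✓ matches
  C. mol·m³: ✗ does not match
  D. mol/L: ✓ matches
  E. mol: ✗ does not match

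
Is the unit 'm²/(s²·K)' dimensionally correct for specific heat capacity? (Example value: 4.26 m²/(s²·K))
Yes

specific heat capacity has SI base units: m^2 / (s^2 * K)
m²/(s²·K) reduces to the same SI base units, so it is a valid unit for specific heat capacity.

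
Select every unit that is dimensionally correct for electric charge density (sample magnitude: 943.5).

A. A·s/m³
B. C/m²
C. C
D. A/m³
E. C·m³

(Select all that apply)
A

electric charge density has SI base units: A * s / m^3

Checking each option against A * s / m^3:
  A. A·s/m³: ✓ matches
  B. C/m²: ✗ does not match
  C. C: ✗ does not match
  D. A/m³: ✗ does not match
  E. C·m³: ✗ does not match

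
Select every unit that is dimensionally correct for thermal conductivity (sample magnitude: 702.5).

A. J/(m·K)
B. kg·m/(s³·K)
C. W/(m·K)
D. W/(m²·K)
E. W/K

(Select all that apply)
B, C

thermal conductivity has SI base units: kg * m / (s^3 * K)

Checking each option against kg * m / (s^3 * K):
  A. J/(m·K): ✗ does not match
  B. kg·m/(s³·K): ✓ matches
  C. W/(m·K): ✓ matches
  D. W/(m²·K): ✗ does not match
  E. W/K: ✗ does not match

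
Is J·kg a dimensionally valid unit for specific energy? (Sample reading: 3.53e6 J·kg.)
No

specific energy has SI base units: m^2 / s^2
J·kg does NOT reduce to m^2 / s^2; a valid unit for specific energy would be e.g. J/kg.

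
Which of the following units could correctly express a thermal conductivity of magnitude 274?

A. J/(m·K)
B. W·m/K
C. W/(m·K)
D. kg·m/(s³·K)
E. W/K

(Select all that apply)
C, D

thermal conductivity has SI base units: kg * m / (s^3 * K)

Checking each option against kg * m / (s^3 * K):
  A. J/(m·K): ✗ does not match
  B. W·m/K: ✗ does not match
  C. W/(m·K): ✓ matches
  D. kg·m/(s³·K): ✓ matches
  E. W/K: ✗ does not match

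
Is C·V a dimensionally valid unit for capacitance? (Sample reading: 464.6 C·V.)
No

capacitance has SI base units: A^2 * s^4 / (kg * m^2)
C·V does NOT reduce to A^2 * s^4 / (kg * m^2); a valid unit for capacitance would be e.g. F.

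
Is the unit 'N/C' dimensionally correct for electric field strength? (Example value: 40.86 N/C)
Yes

electric field strength has SI base units: kg * m / (A * s^3)
N/C reduces to the same SI base units, so it is a valid unit for electric field strength.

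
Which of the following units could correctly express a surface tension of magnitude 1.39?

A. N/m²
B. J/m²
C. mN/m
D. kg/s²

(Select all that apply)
B, C, D

surface tension has SI base units: kg / s^2

Checking each option against kg / s^2:
  A. N/m²: ✗ does not match
  B. J/m²: ✓ matches
  C. mN/m: ✓ matches
  D. kg/s²: ✓ matches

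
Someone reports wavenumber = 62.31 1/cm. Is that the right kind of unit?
Yes

wavenumber has SI base units: 1 / m
1/cm reduces to the same SI base units, so it is a valid unit for wavenumber.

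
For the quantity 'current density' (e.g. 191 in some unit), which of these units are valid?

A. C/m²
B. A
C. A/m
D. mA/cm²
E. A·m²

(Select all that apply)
D

current density has SI base units: A / m^2

Checking each option against A / m^2:
  A. C/m²: ✗ does not match
  B. A: ✗ does not match
  C. A/m: ✗ does not match
  D. mA/cm²: ✓ matches
  E. A·m²: ✗ does not match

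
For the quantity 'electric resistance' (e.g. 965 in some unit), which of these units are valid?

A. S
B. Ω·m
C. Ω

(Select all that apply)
C

electric resistance has SI base units: kg * m^2 / (A^2 * s^3)

Checking each option against kg * m^2 / (A^2 * s^3):
  A. S: ✗ does not match
  B. Ω·m: ✗ does not match
  C. Ω: ✓ matches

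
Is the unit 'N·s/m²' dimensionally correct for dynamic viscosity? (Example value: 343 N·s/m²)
Yes

dynamic viscosity has SI base units: kg / (m * s)
N·s/m² reduces to the same SI base units, so it is a valid unit for dynamic viscosity.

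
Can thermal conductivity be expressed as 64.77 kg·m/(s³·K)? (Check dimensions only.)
Yes

thermal conductivity has SI base units: kg * m / (s^3 * K)
kg·m/(s³·K) reduces to the same SI base units, so it is a valid unit for thermal conductivity.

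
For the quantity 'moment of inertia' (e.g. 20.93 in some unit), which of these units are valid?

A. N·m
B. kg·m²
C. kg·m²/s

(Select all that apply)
B

moment of inertia has SI base units: kg * m^2

Checking each option against kg * m^2:
  A. N·m: ✗ does not match
  B. kg·m²: ✓ matches
  C. kg·m²/s: ✗ does not match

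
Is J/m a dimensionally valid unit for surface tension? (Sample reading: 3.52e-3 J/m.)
No

surface tension has SI base units: kg / s^2
J/m does NOT reduce to kg / s^2; a valid unit for surface tension would be e.g. N/m.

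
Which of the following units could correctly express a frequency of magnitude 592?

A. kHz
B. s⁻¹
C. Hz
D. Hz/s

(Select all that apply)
A, B, C

frequency has SI base units: 1 / s

Checking each option against 1 / s:
  A. kHz: ✓ matches
  B. s⁻¹: ✓ matches
  C. Hz: ✓ matches
  D. Hz/s: ✗ does not match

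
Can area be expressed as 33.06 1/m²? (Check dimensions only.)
No

area has SI base units: m^2
1/m² does NOT reduce to m^2; a valid unit for area would be e.g. m².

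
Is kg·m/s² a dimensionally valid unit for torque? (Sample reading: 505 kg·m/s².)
No

torque has SI base units: kg * m^2 / s^2
kg·m/s² does NOT reduce to kg * m^2 / s^2; a valid unit for torque would be e.g. N·m.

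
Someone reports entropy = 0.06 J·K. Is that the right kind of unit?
No

entropy has SI base units: kg * m^2 / (s^2 * K)
J·K does NOT reduce to kg * m^2 / (s^2 * K); a valid unit for entropy would be e.g. J/K.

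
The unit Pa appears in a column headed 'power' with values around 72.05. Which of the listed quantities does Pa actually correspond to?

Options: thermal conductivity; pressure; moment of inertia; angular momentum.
pressure

power should have units dimensionally equivalent to kg * m^2 / s^3 (e.g. W).
The given unit 'Pa' reduces to kg / (m * s^2). Of the listed options, that is the dimensionality of pressure.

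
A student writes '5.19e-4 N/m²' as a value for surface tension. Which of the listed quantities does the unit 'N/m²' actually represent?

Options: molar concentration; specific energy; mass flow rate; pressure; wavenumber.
pressure

surface tension should have units dimensionally equivalent to kg / s^2 (e.g. N/m).
The given unit 'N/m²' reduces to kg / (m * s^2). Of the listed options, that is the dimensionality of pressure.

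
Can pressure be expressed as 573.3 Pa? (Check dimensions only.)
Yes

pressure has SI base units: kg / (m * s^2)
Pa reduces to the same SI base units, so it is a valid unit for pressure.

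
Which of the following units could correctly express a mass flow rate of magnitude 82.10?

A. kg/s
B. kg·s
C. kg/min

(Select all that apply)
A, C

mass flow rate has SI base units: kg / s

Checking each option against kg / s:
  A. kg/s: ✓ matches
  B. kg·s: ✗ does not match
  C. kg/min: ✓ matches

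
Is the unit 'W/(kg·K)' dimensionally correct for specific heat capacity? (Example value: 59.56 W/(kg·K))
No

specific heat capacity has SI base units: m^2 / (s^2 * K)
W/(kg·K) does NOT reduce to m^2 / (s^2 * K); a valid unit for specific heat capacity would be e.g. J/(kg·K).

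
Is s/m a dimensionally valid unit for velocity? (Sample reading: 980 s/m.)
No

velocity has SI base units: m / s
s/m does NOT reduce to m / s; a valid unit for velocity would be e.g. m/s.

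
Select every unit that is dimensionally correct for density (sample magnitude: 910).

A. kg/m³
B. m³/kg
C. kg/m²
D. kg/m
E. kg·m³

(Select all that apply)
A

density has SI base units: kg / m^3

Checking each option against kg / m^3:
  A. kg/m³: ✓ matches
  B. m³/kg: ✗ does not match
  C. kg/m²: ✗ does not match
  D. kg/m: ✗ does not match
  E. kg·m³: ✗ does not match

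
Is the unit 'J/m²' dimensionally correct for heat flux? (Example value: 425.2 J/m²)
No

heat flux has SI base units: kg / s^3
J/m² does NOT reduce to kg / s^3; a valid unit for heat flux would be e.g. W/m².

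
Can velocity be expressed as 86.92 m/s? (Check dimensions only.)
Yes

velocity has SI base units: m / s
m/s reduces to the same SI base units, so it is a valid unit for velocity.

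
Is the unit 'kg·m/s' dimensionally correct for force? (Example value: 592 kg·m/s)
No

force has SI base units: kg * m / s^2
kg·m/s does NOT reduce to kg * m / s^2; a valid unit for force would be e.g. N.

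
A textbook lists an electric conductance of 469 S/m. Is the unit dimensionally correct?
No

electric conductance has SI base units: A^2 * s^3 / (kg * m^2)
S/m does NOT reduce to A^2 * s^3 / (kg * m^2); a valid unit for electric conductance would be e.g. S.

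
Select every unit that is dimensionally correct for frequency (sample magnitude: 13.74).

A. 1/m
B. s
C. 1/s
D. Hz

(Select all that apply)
C, D

frequency has SI base units: 1 / s

Checking each option against 1 / s:
  A. 1/m: ✗ does not match
  B. s: ✗ does not match
  C. 1/s: ✓ matches
  D. Hz: ✓ matches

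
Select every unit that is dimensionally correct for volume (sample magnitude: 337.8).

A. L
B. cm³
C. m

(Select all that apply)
A, B

volume has SI base units: m^3

Checking each option against m^3:
  A. L: ✓ matches
  B. cm³: ✓ matches
  C. m: ✗ does not match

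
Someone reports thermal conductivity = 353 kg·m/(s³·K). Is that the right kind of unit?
Yes

thermal conductivity has SI base units: kg * m / (s^3 * K)
kg·m/(s³·K) reduces to the same SI base units, so it is a valid unit for thermal conductivity.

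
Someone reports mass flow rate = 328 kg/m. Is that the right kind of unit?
No

mass flow rate has SI base units: kg / s
kg/m does NOT reduce to kg / s; a valid unit for mass flow rate would be e.g. kg/s.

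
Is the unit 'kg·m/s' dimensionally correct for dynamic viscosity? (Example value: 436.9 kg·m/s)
No

dynamic viscosity has SI base units: kg / (m * s)
kg·m/s does NOT reduce to kg / (m * s); a valid unit for dynamic viscosity would be e.g. Pa·s.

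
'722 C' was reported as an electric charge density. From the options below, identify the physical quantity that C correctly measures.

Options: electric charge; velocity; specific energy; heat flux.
electric charge

electric charge density should have units dimensionally equivalent to A * s / m^3 (e.g. C/m³).
The given unit 'C' reduces to A * s. Of the listed options, that is the dimensionality of electric charge.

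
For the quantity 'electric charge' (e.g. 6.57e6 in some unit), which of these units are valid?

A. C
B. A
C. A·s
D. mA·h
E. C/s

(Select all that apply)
A, C, D

electric charge has SI base units: A * s

Checking each option against A * s:
  A. C: ✓ matches
  B. A: ✗ does not match
  C. A·s: ✓ matches
  D. mA·h: ✓ matches
  E. C/s: ✗ does not match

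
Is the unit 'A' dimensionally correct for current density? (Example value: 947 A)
No

current density has SI base units: A / m^2
A does NOT reduce to A / m^2; a valid unit for current density would be e.g. A/m².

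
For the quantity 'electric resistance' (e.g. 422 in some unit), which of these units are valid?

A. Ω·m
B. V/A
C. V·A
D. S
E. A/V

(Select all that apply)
B

electric resistance has SI base units: kg * m^2 / (A^2 * s^3)

Checking each option against kg * m^2 / (A^2 * s^3):
  A. Ω·m: ✗ does not match
  B. V/A: ✓ matches
  C. V·A: ✗ does not match
  D. S: ✗ does not match
  E. A/V: ✗ does not match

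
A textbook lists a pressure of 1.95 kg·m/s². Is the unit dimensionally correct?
No

pressure has SI base units: kg / (m * s^2)
kg·m/s² does NOT reduce to kg / (m * s^2); a valid unit for pressure would be e.g. Pa.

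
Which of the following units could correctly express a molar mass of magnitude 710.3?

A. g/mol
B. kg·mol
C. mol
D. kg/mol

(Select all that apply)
A, D

molar mass has SI base units: kg / mol

Checking each option against kg / mol:
  A. g/mol: ✓ matches
  B. kg·mol: ✗ does not match
  C. mol: ✗ does not match
  D. kg/mol: ✓ matches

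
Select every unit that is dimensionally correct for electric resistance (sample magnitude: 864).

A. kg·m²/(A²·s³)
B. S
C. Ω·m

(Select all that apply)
A

electric resistance has SI base units: kg * m^2 / (A^2 * s^3)

Checking each option against kg * m^2 / (A^2 * s^3):
  A. kg·m²/(A²·s³): ✓ matches
  B. S: ✗ does not match
  C. Ω·m: ✗ does not match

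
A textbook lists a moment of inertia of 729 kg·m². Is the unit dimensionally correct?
Yes

moment of inertia has SI base units: kg * m^2
kg·m² reduces to the same SI base units, so it is a valid unit for moment of inertia.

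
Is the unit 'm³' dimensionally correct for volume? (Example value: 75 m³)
Yes

volume has SI base units: m^3
m³ reduces to the same SI base units, so it is a valid unit for volume.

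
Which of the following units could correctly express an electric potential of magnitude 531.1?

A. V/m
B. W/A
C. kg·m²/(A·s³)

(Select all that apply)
B, C

electric potential has SI base units: kg * m^2 / (A * s^3)

Checking each option against kg * m^2 / (A * s^3):
  A. V/m: ✗ does not match
  B. W/A: ✓ matches
  C. kg·m²/(A·s³): ✓ matches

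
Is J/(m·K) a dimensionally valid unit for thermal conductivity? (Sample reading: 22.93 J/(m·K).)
No

thermal conductivity has SI base units: kg * m / (s^3 * K)
J/(m·K) does NOT reduce to kg * m / (s^3 * K); a valid unit for thermal conductivity would be e.g. W/(m·K).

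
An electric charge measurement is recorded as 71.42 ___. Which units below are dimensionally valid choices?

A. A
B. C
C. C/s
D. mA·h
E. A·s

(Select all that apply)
B, D, E

electric charge has SI base units: A * s

Checking each option against A * s:
  A. A: ✗ does not match
  B. C: ✓ matches
  C. C/s: ✗ does not match
  D. mA·h: ✓ matches
  E. A·s: ✓ matches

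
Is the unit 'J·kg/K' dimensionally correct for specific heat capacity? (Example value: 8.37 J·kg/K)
No

specific heat capacity has SI base units: m^2 / (s^2 * K)
J·kg/K does NOT reduce to m^2 / (s^2 * K); a valid unit for specific heat capacity would be e.g. J/(kg·K).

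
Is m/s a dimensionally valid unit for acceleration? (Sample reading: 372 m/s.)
No

acceleration has SI base units: m / s^2
m/s does NOT reduce to m / s^2; a valid unit for acceleration would be e.g. m/s².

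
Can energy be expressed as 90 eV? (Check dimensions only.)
Yes

energy has SI base units: kg * m^2 / s^2
eV reduces to the same SI base units, so it is a valid unit for energy.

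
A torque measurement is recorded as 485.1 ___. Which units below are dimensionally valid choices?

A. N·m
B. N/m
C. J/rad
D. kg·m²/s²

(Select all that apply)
A, C, D

torque has SI base units: kg * m^2 / s^2

Checking each option against kg * m^2 / s^2:
  A. N·m: ✓ matches
  B. N/m: ✗ does not match
  C. J/rad: ✓ matches
  D. kg·m²/s²: ✓ matches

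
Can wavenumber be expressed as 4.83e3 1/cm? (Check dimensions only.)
Yes

wavenumber has SI base units: 1 / m
1/cm reduces to the same SI base units, so it is a valid unit for wavenumber.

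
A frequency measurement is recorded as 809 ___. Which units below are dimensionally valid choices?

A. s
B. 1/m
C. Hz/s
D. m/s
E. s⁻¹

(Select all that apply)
E

frequency has SI base units: 1 / s

Checking each option against 1 / s:
  A. s: ✗ does not match
  B. 1/m: ✗ does not match
  C. Hz/s: ✗ does not match
  D. m/s: ✗ does not match
  E. s⁻¹: ✓ matches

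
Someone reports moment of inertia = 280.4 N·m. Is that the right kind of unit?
No

moment of inertia has SI base units: kg * m^2
N·m does NOT reduce to kg * m^2; a valid unit for moment of inertia would be e.g. kg·m².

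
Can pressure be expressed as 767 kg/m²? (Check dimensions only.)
No

pressure has SI base units: kg / (m * s^2)
kg/m² does NOT reduce to kg / (m * s^2); a valid unit for pressure would be e.g. Pa.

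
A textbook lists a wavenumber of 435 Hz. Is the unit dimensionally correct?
No

wavenumber has SI base units: 1 / m
Hz does NOT reduce to 1 / m; a valid unit for wavenumber would be e.g. 1/m.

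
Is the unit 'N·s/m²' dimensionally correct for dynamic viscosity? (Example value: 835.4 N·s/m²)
Yes

dynamic viscosity has SI base units: kg / (m * s)
N·s/m² reduces to the same SI base units, so it is a valid unit for dynamic viscosity.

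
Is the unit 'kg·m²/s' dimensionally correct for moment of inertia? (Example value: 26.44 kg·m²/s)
No

moment of inertia has SI base units: kg * m^2
kg·m²/s does NOT reduce to kg * m^2; a valid unit for moment of inertia would be e.g. kg·m².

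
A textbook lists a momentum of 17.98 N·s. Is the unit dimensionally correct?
Yes

momentum has SI base units: kg * m / s
N·s reduces to the same SI base units, so it is a valid unit for momentum.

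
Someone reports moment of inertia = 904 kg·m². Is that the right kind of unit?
Yes

moment of inertia has SI base units: kg * m^2
kg·m² reduces to the same SI base units, so it is a valid unit for moment of inertia.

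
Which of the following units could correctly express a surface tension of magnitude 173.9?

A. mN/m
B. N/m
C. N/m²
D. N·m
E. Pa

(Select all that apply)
A, B

surface tension has SI base units: kg / s^2

Checking each option against kg / s^2:
  A. mN/m: ✓ matches
  B. N/m: ✓ matches
  C. N/m²: ✗ does not match
  D. N·m: ✗ does not match
  E. Pa: ✗ does not match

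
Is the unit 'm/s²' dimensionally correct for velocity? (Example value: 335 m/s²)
No

velocity has SI base units: m / s
m/s² does NOT reduce to m / s; a valid unit for velocity would be e.g. m/s.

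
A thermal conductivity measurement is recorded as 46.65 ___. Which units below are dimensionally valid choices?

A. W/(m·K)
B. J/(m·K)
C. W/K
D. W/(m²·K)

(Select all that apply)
A

thermal conductivity has SI base units: kg * m / (s^3 * K)

Checking each option against kg * m / (s^3 * K):
  A. W/(m·K): ✓ matches
  B. J/(m·K): ✗ does not match
  C. W/K: ✗ does not match
  D. W/(m²·K): ✗ does not match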